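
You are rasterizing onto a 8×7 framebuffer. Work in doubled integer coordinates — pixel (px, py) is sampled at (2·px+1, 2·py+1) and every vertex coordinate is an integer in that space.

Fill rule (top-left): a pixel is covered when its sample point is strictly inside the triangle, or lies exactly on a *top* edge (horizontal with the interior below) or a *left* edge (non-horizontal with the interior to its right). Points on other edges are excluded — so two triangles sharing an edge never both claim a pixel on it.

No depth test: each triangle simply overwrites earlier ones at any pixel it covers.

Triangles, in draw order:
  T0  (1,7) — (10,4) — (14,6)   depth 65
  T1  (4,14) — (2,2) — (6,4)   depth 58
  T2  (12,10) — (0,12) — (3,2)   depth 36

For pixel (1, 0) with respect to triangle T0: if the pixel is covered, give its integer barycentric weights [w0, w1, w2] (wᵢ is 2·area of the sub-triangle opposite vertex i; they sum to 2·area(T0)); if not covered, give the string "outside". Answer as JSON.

T0:
  2·area = 30
  edge (1, 7)→(10, 4): d=(9,-3) top-left  bias=+0
  edge (10, 4)→(14, 6): d=(4,2) right/bottom  bias=-1
  edge (14, 6)→(1, 7): d=(-13,1) right/bottom  bias=-1
    (6,1)@(13, 3): e=[0,-10,40] → ·  [on edge]
    (3,2)@(7, 5): e=[0,10,20] → █  [on edge]
    (4,2)@(9, 5): e=[6,6,18] → █
    (5,2)@(11, 5): e=[12,2,16] → █
    (6,2)@(13, 5): e=[18,-2,14] → ·
    (0,3)@(1, 7): e=[0,30,0] → ·  [on edge]
    (3,3)@(7, 7): e=[18,18,-6] → ·
    (4,3)@(9, 7): e=[24,14,-8] → ·
    (5,3)@(11, 7): e=[30,10,-10] → ·
  covered (3 px):
    · · · · · · · ·
    · · · · · · · ·
    · · · █ █ █ · ·
    · · · · · · · ·
    · · · · · · · ·
    · · · · · · · ·
    · · · · · · · ·
T1:
  2·area = 44
  edge (4, 14)→(2, 2): d=(-2,-12) top-left  bias=+0
  edge (2, 2)→(6, 4): d=(4,2) right/bottom  bias=-1
  edge (6, 4)→(4, 14): d=(-2,10) right/bottom  bias=-1
    (1,1)@(3, 3): e=[10,2,32] → █
    (2,1)@(5, 3): e=[34,-2,12] → ·
    (1,2)@(3, 5): e=[6,10,28] → █
    (2,2)@(5, 5): e=[30,6,8] → █
    (3,2)@(7, 5): e=[54,2,-12] → ·
    (1,3)@(3, 7): e=[2,18,24] → █
    (3,3)@(7, 7): e=[50,10,-16] → ·
    (1,4)@(3, 9): e=[-2,26,20] → ·
    (2,4)@(5, 9): e=[22,22,0] → ·  [on edge]
  covered (5 px):
    · · · · · · · ·
    · █ · · · · · ·
    · █ █ · · · · ·
    · █ █ · · · · ·
    · · · · · · · ·
    · · · · · · · ·
    · · · · · · · ·
T2:
  2·area = 114
  edge (12, 10)→(0, 12): d=(-12,2) right/bottom  bias=-1
  edge (0, 12)→(3, 2): d=(3,-10) top-left  bias=+0
  edge (3, 2)→(12, 10): d=(9,8) right/bottom  bias=-1
    (1,1)@(3, 3): e=[102,3,9] → █
    (2,1)@(5, 3): e=[98,23,-7] → ·
    (1,2)@(3, 5): e=[78,9,27] → █
    (2,2)@(5, 5): e=[74,29,11] → █
    (3,2)@(7, 5): e=[70,49,-5] → ·
    (1,3)@(3, 7): e=[54,15,45] → █
    (3,3)@(7, 7): e=[46,55,13] → █
    (4,3)@(9, 7): e=[42,75,-3] → ·
    (0,4)@(1, 9): e=[34,1,79] → █
    (4,4)@(9, 9): e=[18,81,15] → █
    (5,4)@(11, 9): e=[14,101,-1] → ·
    (0,5)@(1, 11): e=[10,7,97] → █
  covered (14 px):
    · · · · · · · ·
    · █ · · · · · ·
    · █ █ · · · · ·
    · █ █ █ · · · ·
    █ █ █ █ █ · · ·
    █ █ █ · · · · ·
    · · · · · · · ·

Result: "outside"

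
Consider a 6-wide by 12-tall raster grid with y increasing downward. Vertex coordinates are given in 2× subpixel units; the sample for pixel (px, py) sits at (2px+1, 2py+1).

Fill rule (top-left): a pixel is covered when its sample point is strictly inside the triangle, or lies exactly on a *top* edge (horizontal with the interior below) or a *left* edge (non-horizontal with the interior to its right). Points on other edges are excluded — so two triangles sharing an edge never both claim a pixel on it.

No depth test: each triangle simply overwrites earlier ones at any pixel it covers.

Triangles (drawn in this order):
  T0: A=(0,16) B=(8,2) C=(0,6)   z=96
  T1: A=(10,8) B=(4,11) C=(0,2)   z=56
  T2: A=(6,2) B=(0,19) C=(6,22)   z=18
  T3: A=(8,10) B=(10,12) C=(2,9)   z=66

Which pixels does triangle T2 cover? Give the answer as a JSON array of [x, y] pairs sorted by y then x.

T0:
  2·area = 80  (B↔C swapped to make it positive)
  edge (0, 16)→(0, 6): d=(0,-10) top-left  bias=+0
  edge (0, 6)→(8, 2): d=(8,-4) top-left  bias=+0
  edge (8, 2)→(0, 16): d=(-8,14) right/bottom  bias=-1
    (3,1)@(7, 3): e=[70,4,6] → X
    (4,1)@(9, 3): e=[90,12,-22] → .
    (1,2)@(3, 5): e=[30,4,46] → X
    (2,2)@(5, 5): e=[50,12,18] → X
    (3,2)@(7, 5): e=[70,20,-10] → .
    (0,3)@(1, 7): e=[10,12,58] → X
    (3,3)@(7, 7): e=[70,36,-26] → .
    (0,4)@(1, 9): e=[10,28,42] → X
    (2,4)@(5, 9): e=[50,44,-14] → .
    (0,5)@(1, 11): e=[10,44,26] → X
    (1,5)@(3, 11): e=[30,52,-2] → .
    (0,6)@(1, 13): e=[10,60,10] → X
  covered (10 px):
    . . . . . .
    . . . X . .
    . X X . . .
    X X X . . .
    X X . . . .
    X . . . . .
    X . . . . .
    . . . . . .
    . . . . . .
    . . . . . .
    . . . . . .
    . . . . . .
T1:
  2·area = 66
  edge (10, 8)→(4, 11): d=(-6,3) right/bottom  bias=-1
  edge (4, 11)→(0, 2): d=(-4,-9) top-left  bias=+0
  edge (0, 2)→(10, 8): d=(10,6) right/bottom  bias=-1
    (0,1)@(1, 3): e=[57,5,4] → X
    (1,1)@(3, 3): e=[51,23,-8] → .
    (0,2)@(1, 5): e=[45,-3,24] → .
    (1,2)@(3, 5): e=[39,15,12] → X
    (2,2)@(5, 5): e=[33,33,0] → .  [on edge]
    (1,3)@(3, 7): e=[27,7,32] → X
    (2,3)@(5, 7): e=[21,25,20] → X
    (3,3)@(7, 7): e=[15,43,8] → X
    (4,3)@(9, 7): e=[9,61,-4] → .
    (1,4)@(3, 9): e=[15,-1,52] → .
    (2,4)@(5, 9): e=[9,17,40] → X
    (4,4)@(9, 9): e=[-3,53,16] → .
  covered (7 px):
    . . . . . .
    X . . . . .
    . X . . . .
    . X X X . .
    . . X X . .
    . . . . . .
    . . . . . .
    . . . . . .
    . . . . . .
    . . . . . .
    . . . . . .
    . . . . . .
T2:
  2·area = 120  (B↔C swapped to make it positive)
  edge (6, 2)→(6, 22): d=(0,20) right/bottom  bias=-1
  edge (6, 22)→(0, 19): d=(-6,-3) top-left  bias=+0
  edge (0, 19)→(6, 2): d=(6,-17) top-left  bias=+0
    (2,2)@(5, 5): e=[20,99,1] → X
    (3,2)@(7, 5): e=[-20,105,35] → .
    (2,3)@(5, 7): e=[20,87,13] → X
    (3,3)@(7, 7): e=[-20,93,47] → .
    (2,4)@(5, 9): e=[20,75,25] → X
    (3,4)@(7, 9): e=[-20,81,59] → .
    (1,5)@(3, 11): e=[60,57,3] → X
    (3,5)@(7, 11): e=[-20,69,71] → .
    (1,6)@(3, 13): e=[60,45,15] → X
    (3,6)@(7, 13): e=[-20,57,83] → .
    (1,7)@(3, 15): e=[60,33,27] → X
    (3,7)@(7, 15): e=[-20,45,95] → .
  covered (16 px):
    . . . . . .
    . . . . . .
    . . X . . .
    . . X . . .
    . . X . . .
    . X X . . .
    . X X . . .
    . X X . . .
    X X X . . .
    X X X . . .
    . . X . . .
    . . . . . .
T3:
  2·area = 10
  edge (8, 10)→(10, 12): d=(2,2) right/bottom  bias=-1
  edge (10, 12)→(2, 9): d=(-8,-3) top-left  bias=+0
  edge (2, 9)→(8, 10): d=(6,1) right/bottom  bias=-1
    (0,1)@(1, 3): e=[0,45,-35] → .  [on edge]
    (1,2)@(3, 5): e=[0,35,-25] → .  [on edge]
    (2,3)@(5, 7): e=[0,25,-15] → .  [on edge]
    (3,4)@(7, 9): e=[0,15,-5] → .  [on edge]
    (4,5)@(9, 11): e=[0,5,5] → .  [on edge]
    (5,6)@(11, 13): e=[0,-5,15] → .  [on edge]
  covered (0 px):
    . . . . . .
    . . . . . .
    . . . . . .
    . . . . . .
    . . . . . .
    . . . . . .
    . . . . . .
    . . . . . .
    . . . . . .
    . . . . . .
    . . . . . .
    . . . . . .

Result: [[2,2],[2,3],[2,4],[1,5],[2,5],[1,6],[2,6],[1,7],[2,7],[0,8],[1,8],[2,8],[0,9],[1,9],[2,9],[2,10]]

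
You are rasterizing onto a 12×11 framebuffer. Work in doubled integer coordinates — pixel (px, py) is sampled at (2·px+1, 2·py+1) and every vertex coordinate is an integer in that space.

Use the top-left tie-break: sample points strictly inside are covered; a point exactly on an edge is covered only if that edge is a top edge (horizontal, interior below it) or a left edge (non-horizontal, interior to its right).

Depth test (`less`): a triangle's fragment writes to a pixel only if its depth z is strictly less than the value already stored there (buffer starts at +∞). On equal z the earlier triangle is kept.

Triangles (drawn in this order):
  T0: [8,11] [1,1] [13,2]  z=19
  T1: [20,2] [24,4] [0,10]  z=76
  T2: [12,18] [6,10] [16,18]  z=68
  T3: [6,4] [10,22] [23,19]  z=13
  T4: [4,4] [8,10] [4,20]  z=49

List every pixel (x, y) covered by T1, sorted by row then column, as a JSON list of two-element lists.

T0:
  2·area = 113
  edge (8, 11)→(1, 1): d=(-7,-10) top-left  bias=+0
  edge (1, 1)→(13, 2): d=(12,1) right/bottom  bias=-1
  edge (13, 2)→(8, 11): d=(-5,9) right/bottom  bias=-1
    (0,0)@(1, 1): e=[0,0,113] → ·  [on edge]
    (1,1)@(3, 3): e=[6,22,85] → █
    (2,1)@(5, 3): e=[26,20,67] → █
    (3,1)@(7, 3): e=[46,18,49] → █
    (4,1)@(9, 3): e=[66,16,31] → █
    (5,1)@(11, 3): e=[86,14,13] → █
    (6,1)@(13, 3): e=[106,12,-5] → ·
    (1,2)@(3, 5): e=[-8,46,75] → ·
    (2,2)@(5, 5): e=[12,44,57] → █
    (6,2)@(13, 5): e=[92,36,-15] → ·
    (2,3)@(5, 7): e=[-2,68,47] → ·
    (3,3)@(7, 7): e=[18,66,29] → █
    (7,10)@(15, 21): e=[0,226,-113] → ·  [on edge]
  covered (13 px):
    · · · · · · · · · · · ·
    · █ █ █ █ █ · · · · · ·
    · · █ █ █ █ · · · · · ·
    · · · █ █ · · · · · · ·
    · · · █ █ · · · · · · ·
    · · · · · · · · · · · ·
    · · · · · · · · · · · ·
    · · · · · · · · · · · ·
    · · · · · · · · · · · ·
    · · · · · · · · · · · ·
    · · · · · · · · · · · ·
T1:
  2·area = 72
  edge (20, 2)→(24, 4): d=(4,2) right/bottom  bias=-1
  edge (24, 4)→(0, 10): d=(-24,6) right/bottom  bias=-1
  edge (0, 10)→(20, 2): d=(20,-8) top-left  bias=+0
    (9,1)@(19, 3): e=[6,54,12] → █
    (10,1)@(21, 3): e=[2,42,28] → █
    (11,1)@(23, 3): e=[-2,30,44] → ·
    (6,2)@(13, 5): e=[26,42,4] → █
    (7,2)@(15, 5): e=[22,30,20] → █
    (8,2)@(17, 5): e=[18,18,36] → █
    (10,2)@(21, 5): e=[10,-6,68] → ·
    (4,3)@(9, 7): e=[42,18,12] → █
    (5,3)@(11, 7): e=[38,6,28] → █
    (6,3)@(13, 7): e=[34,-6,44] → ·
    (7,3)@(15, 7): e=[30,-18,60] → ·
    (8,3)@(17, 7): e=[26,-30,76] → ·
  covered (9 px):
    · · · · · · · · · · · ·
    · · · · · · · · · █ █ ·
    · · · · · · █ █ █ █ · ·
    · · · · █ █ · · · · · ·
    · █ · · · · · · · · · ·
    · · · · · · · · · · · ·
    · · · · · · · · · · · ·
    · · · · · · · · · · · ·
    · · · · · · · · · · · ·
    · · · · · · · · · · · ·
    · · · · · · · · · · · ·
T2:
  2·area = 32
  edge (12, 18)→(6, 10): d=(-6,-8) top-left  bias=+0
  edge (6, 10)→(16, 18): d=(10,8) right/bottom  bias=-1
  edge (16, 18)→(12, 18): d=(-4,0) right/bottom  bias=-1
    (3,5)@(7, 11): e=[2,2,28] → █
    (4,5)@(9, 11): e=[18,-14,28] → ·
    (3,6)@(7, 13): e=[-10,22,20] → ·
    (4,6)@(9, 13): e=[6,6,20] → █
    (5,6)@(11, 13): e=[22,-10,20] → ·
    (4,7)@(9, 15): e=[-6,26,12] → ·
    (5,7)@(11, 15): e=[10,10,12] → █
    (6,7)@(13, 15): e=[26,-6,12] → ·
    (5,8)@(11, 17): e=[-2,30,4] → ·
    (6,8)@(13, 17): e=[14,14,4] → █
    (7,8)@(15, 17): e=[30,-2,4] → ·
    (6,9)@(13, 19): e=[2,34,-4] → ·
  covered (4 px):
    · · · · · · · · · · · ·
    · · · · · · · · · · · ·
    · · · · · · · · · · · ·
    · · · · · · · · · · · ·
    · · · · · · · · · · · ·
    · · · █ · · · · · · · ·
    · · · · █ · · · · · · ·
    · · · · · █ · · · · · ·
    · · · · · · █ · · · · ·
    · · · · · · · · · · · ·
    · · · · · · · · · · · ·
T3:
  2·area = 246  (B↔C swapped to make it positive)
  edge (6, 4)→(23, 19): d=(17,15) right/bottom  bias=-1
  edge (23, 19)→(10, 22): d=(-13,3) right/bottom  bias=-1
  edge (10, 22)→(6, 4): d=(-4,-18) top-left  bias=+0
    (3,2)@(7, 5): e=[2,230,14] → █
    (4,2)@(9, 5): e=[-28,224,50] → ·
    (3,3)@(7, 7): e=[36,204,6] → █
    (4,3)@(9, 7): e=[6,198,42] → █
    (5,3)@(11, 7): e=[-24,192,78] → ·
    (3,4)@(7, 9): e=[70,178,-2] → ·
    (4,4)@(9, 9): e=[40,172,34] → █
    (5,4)@(11, 9): e=[10,166,70] → █
    (6,4)@(13, 9): e=[-20,160,106] → ·
    (4,5)@(9, 11): e=[74,146,26] → █
    (6,5)@(13, 11): e=[14,134,98] → █
    (7,5)@(15, 11): e=[-16,128,134] → ·
    (11,9)@(23, 19): e=[0,0,246] → ·  [on edge]
  covered (31 px):
    · · · · · · · · · · · ·
    · · · · · · · · · · · ·
    · · · █ · · · · · · · ·
    · · · █ █ · · · · · · ·
    · · · · █ █ · · · · · ·
    · · · · █ █ █ · · · · ·
    · · · · █ █ █ █ · · · ·
    · · · · █ █ █ █ █ · · ·
    · · · · █ █ █ █ █ █ · ·
    · · · · · █ █ █ █ █ █ ·
    · · · · · █ █ · · · · ·
T4:
  2·area = 64
  edge (4, 4)→(8, 10): d=(4,6) right/bottom  bias=-1
  edge (8, 10)→(4, 20): d=(-4,10) right/bottom  bias=-1
  edge (4, 20)→(4, 4): d=(0,-16) top-left  bias=+0
    (2,3)@(5, 7): e=[6,42,16] → █
    (3,3)@(7, 7): e=[-6,22,48] → ·
    (2,4)@(5, 9): e=[14,34,16] → █
    (3,4)@(7, 9): e=[2,14,48] → █
    (4,4)@(9, 9): e=[-10,-6,80] → ·
    (2,5)@(5, 11): e=[22,26,16] → █
    (4,5)@(9, 11): e=[-2,-14,80] → ·
    (2,6)@(5, 13): e=[30,18,16] → █
    (3,6)@(7, 13): e=[18,-2,48] → ·
    (2,7)@(5, 15): e=[38,10,16] → █
    (3,7)@(7, 15): e=[26,-10,48] → ·
    (2,8)@(5, 17): e=[46,2,16] → █
  covered (8 px):
    · · · · · · · · · · · ·
    · · · · · · · · · · · ·
    · · · · · · · · · · · ·
    · · █ · · · · · · · · ·
    · · █ █ · · · · · · · ·
    · · █ █ · · · · · · · ·
    · · █ · · · · · · · · ·
    · · █ · · · · · · · · ·
    · · █ · · · · · · · · ·
    · · · · · · · · · · · ·
    · · · · · · · · · · · ·

Final: [[9,1],[10,1],[6,2],[7,2],[8,2],[9,2],[4,3],[5,3],[1,4]]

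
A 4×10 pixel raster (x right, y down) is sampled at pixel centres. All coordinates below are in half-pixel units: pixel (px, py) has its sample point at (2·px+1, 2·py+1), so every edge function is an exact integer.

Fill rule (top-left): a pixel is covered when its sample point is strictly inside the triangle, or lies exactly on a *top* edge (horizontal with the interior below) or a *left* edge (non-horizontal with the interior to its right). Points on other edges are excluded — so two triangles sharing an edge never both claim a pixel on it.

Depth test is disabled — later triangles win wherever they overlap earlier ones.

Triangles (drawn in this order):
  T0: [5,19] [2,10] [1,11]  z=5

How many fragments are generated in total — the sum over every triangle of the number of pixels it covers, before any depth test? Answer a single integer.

T0:
  2·area = 12  (B↔C swapped to make it positive)
  edge (5, 19)→(1, 11): d=(-4,-8) top-left  bias=+0
  edge (1, 11)→(2, 10): d=(1,-1) top-left  bias=+0
  edge (2, 10)→(5, 19): d=(3,9) right/bottom  bias=-1
    (3,2)@(7, 5): e=[72,0,-60] → ·  [on edge]
    (0,3)@(1, 7): e=[16,-4,0] → ·  [on edge]
    (2,3)@(5, 7): e=[48,0,-36] → ·  [on edge]
    (1,4)@(3, 9): e=[24,0,-12] → ·  [on edge]
    (0,5)@(1, 11): e=[0,0,12] → █  [on edge]
    (1,5)@(3, 11): e=[16,2,-6] → ·
    (0,6)@(1, 13): e=[-8,2,18] → ·
    (1,6)@(3, 13): e=[8,4,0] → ·  [on edge]
    (1,7)@(3, 15): e=[0,6,6] → █  [on edge]
    (2,7)@(5, 15): e=[16,8,-12] → ·
    (1,8)@(3, 17): e=[-8,8,12] → ·
    (2,9)@(5, 19): e=[0,12,0] → ·  [on edge]
  covered (2 px):
    · · · ·
    · · · ·
    · · · ·
    · · · ·
    · · · ·
    █ · · ·
    · · · ·
    · █ · ·
    · · · ·
    · · · ·

Final: 2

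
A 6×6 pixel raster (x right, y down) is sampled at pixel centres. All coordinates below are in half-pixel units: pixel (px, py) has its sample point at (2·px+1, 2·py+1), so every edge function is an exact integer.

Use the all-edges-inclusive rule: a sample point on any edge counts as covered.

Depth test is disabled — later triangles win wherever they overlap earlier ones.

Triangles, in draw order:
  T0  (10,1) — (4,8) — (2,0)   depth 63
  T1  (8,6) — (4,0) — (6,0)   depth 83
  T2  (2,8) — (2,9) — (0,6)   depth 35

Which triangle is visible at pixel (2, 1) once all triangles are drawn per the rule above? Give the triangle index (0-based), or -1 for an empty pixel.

T0:
  2·area = 62
  edge (10, 1)→(4, 8): d=(-6,7) inclusive
  edge (4, 8)→(2, 0): d=(-2,-8) inclusive
  edge (2, 0)→(10, 1): d=(8,1) inclusive
    (1,0)@(3, 1): e=[49,6,7] → #
    (2,0)@(5, 1): e=[35,22,5] → #
    (3,0)@(7, 1): e=[21,38,3] → #
    (4,0)@(9, 1): e=[7,54,1] → #
    (5,0)@(11, 1): e=[-7,70,-1] → ·
    (1,1)@(3, 3): e=[37,2,23] → #
    (4,1)@(9, 3): e=[-5,50,17] → ·
    (1,2)@(3, 5): e=[25,-2,39] → ·
    (2,2)@(5, 5): e=[11,14,37] → #
    (3,2)@(7, 5): e=[-3,30,35] → ·
    (2,3)@(5, 7): e=[-1,10,53] → ·
  covered (8 px):
    · # # # # ·
    · # # # · ·
    · · # · · ·
    · · · · · ·
    · · · · · ·
    · · · · · ·
T1:
  2·area = 12
  edge (8, 6)→(4, 0): d=(-4,-6) inclusive
  edge (4, 0)→(6, 0): d=(2,0) inclusive
  edge (6, 0)→(8, 6): d=(2,6) inclusive
    (2,0)@(5, 1): e=[2,2,8] → #
    (3,0)@(7, 1): e=[14,2,-4] → ·
    (2,1)@(5, 3): e=[-6,6,12] → ·
    (3,1)@(7, 3): e=[6,6,0] → #  [on edge]
    (4,1)@(9, 3): e=[18,6,-12] → ·
    (3,2)@(7, 5): e=[-2,10,4] → ·
    (4,4)@(9, 9): e=[-6,18,0] → ·  [on edge]
  covered (2 px):
    · · # · · ·
    · · · # · ·
    · · · · · ·
    · · · · · ·
    · · · · · ·
    · · · · · ·
T2:
  2·area = 2
  edge (2, 8)→(2, 9): d=(0,1) inclusive
  edge (2, 9)→(0, 6): d=(-2,-3) inclusive
  edge (0, 6)→(2, 8): d=(2,2) inclusive
    (0,3)@(1, 7): e=[1,1,0] → #  [on edge]
    (1,3)@(3, 7): e=[-1,7,-4] → ·
    (0,4)@(1, 9): e=[1,-3,4] → ·
    (1,4)@(3, 9): e=[-1,3,0] → ·  [on edge]
    (2,5)@(5, 11): e=[-3,5,0] → ·  [on edge]
  covered (1 px):
    · · · · · ·
    · · · · · ·
    · · · · · ·
    # · · · · ·
    · · · · · ·
    · · · · · ·

Z-buffer (winner per pixel, '.' = empty):
  . 0 1 0 0 .
  . 0 0 1 . .
  . . 0 . . .
  2 . . . . .
  . . . . . .
  . . . . . .

Result: 0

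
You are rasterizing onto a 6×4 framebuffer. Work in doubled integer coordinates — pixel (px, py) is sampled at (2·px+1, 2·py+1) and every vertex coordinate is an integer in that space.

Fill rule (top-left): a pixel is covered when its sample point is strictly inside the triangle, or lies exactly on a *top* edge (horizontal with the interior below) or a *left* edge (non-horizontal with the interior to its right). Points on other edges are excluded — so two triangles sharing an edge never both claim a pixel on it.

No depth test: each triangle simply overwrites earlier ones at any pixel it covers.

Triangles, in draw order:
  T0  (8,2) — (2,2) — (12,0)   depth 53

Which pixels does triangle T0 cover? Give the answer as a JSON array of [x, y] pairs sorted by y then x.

T0:
  2·area = 12
  edge (8, 2)→(2, 2): d=(-6,0) right/bottom  bias=-1
  edge (2, 2)→(12, 0): d=(10,-2) top-left  bias=+0
  edge (12, 0)→(8, 2): d=(-4,2) right/bottom  bias=-1
    (3,0)@(7, 1): e=[6,0,6] → █  [on edge]
    (4,0)@(9, 1): e=[6,4,2] → █
    (5,0)@(11, 1): e=[6,8,-2] → ·
    (3,1)@(7, 3): e=[-6,20,-2] → ·
    (4,1)@(9, 3): e=[-6,24,-6] → ·
  covered (2 px):
    · · · █ █ ·
    · · · · · ·
    · · · · · ·
    · · · · · ·

Answer: [[3,0],[4,0]]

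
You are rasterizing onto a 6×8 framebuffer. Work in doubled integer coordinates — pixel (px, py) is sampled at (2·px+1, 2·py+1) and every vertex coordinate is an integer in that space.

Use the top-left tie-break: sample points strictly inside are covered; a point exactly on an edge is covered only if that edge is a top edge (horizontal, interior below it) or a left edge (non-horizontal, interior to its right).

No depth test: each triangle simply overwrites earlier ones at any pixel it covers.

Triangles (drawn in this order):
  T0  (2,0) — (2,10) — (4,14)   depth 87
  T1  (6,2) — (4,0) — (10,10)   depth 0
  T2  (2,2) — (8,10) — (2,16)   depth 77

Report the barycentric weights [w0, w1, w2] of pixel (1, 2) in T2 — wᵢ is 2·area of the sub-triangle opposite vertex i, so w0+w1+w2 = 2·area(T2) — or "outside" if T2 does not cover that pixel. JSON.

T0:
  2·area = 20  (B↔C swapped to make it positive)
  edge (2, 0)→(4, 14): d=(2,14) right/bottom  bias=-1
  edge (4, 14)→(2, 10): d=(-2,-4) top-left  bias=+0
  edge (2, 10)→(2, 0): d=(0,-10) top-left  bias=+0
    (1,3)@(3, 7): e=[0,10,10] → .  [on edge]
    (1,4)@(3, 9): e=[4,6,10] → X
    (2,4)@(5, 9): e=[-24,14,30] → .
    (1,5)@(3, 11): e=[8,2,10] → X
    (2,5)@(5, 11): e=[-20,10,30] → .
    (1,6)@(3, 13): e=[12,-2,10] → .
  covered (2 px):
    . . . . . .
    . . . . . .
    . . . . . .
    . . . . . .
    . X . . . .
    . X . . . .
    . . . . . .
    . . . . . .
T1:
  2·area = 8  (B↔C swapped to make it positive)
  edge (6, 2)→(10, 10): d=(4,8) right/bottom  bias=-1
  edge (10, 10)→(4, 0): d=(-6,-10) top-left  bias=+0
  edge (4, 0)→(6, 2): d=(2,2) right/bottom  bias=-1
    (2,0)@(5, 1): e=[4,4,0] → .  [on edge]
    (3,1)@(7, 3): e=[-4,12,0] → .  [on edge]
    (3,2)@(7, 5): e=[4,0,4] → X  [on edge]
    (4,2)@(9, 5): e=[-12,20,0] → .  [on edge]
    (3,3)@(7, 7): e=[12,-12,8] → .
    (5,3)@(11, 7): e=[-20,28,0] → .  [on edge]
  covered (1 px):
    . . . . . .
    . . . . . .
    . . . X . .
    . . . . . .
    . . . . . .
    . . . . . .
    . . . . . .
    . . . . . .
T2:
  2·area = 84
  edge (2, 2)→(8, 10): d=(6,8) right/bottom  bias=-1
  edge (8, 10)→(2, 16): d=(-6,6) right/bottom  bias=-1
  edge (2, 16)→(2, 2): d=(0,-14) top-left  bias=+0
    (1,2)@(3, 5): e=[10,60,14] → X
    (2,2)@(5, 5): e=[-6,48,42] → .
    (1,3)@(3, 7): e=[22,48,14] → X
    (2,3)@(5, 7): e=[6,36,42] → X
    (3,3)@(7, 7): e=[-10,24,70] → .
    (5,3)@(11, 7): e=[-42,0,126] → .  [on edge]
    (1,4)@(3, 9): e=[34,36,14] → X
    (3,4)@(7, 9): e=[2,12,70] → X
    (4,4)@(9, 9): e=[-14,0,98] → .  [on edge]
    (1,5)@(3, 11): e=[46,24,14] → X
    (3,5)@(7, 11): e=[14,0,70] → .  [on edge]
    (1,6)@(3, 13): e=[58,12,14] → X
    (2,6)@(5, 13): e=[42,0,42] → .  [on edge]
    (1,7)@(3, 15): e=[70,0,14] → .  [on edge]
  covered (9 px):
    . . . . . .
    . . . . . .
    . X . . . .
    . X X . . .
    . X X X . .
    . X X . . .
    . X . . . .
    . . . . . .

Result: [60,14,10]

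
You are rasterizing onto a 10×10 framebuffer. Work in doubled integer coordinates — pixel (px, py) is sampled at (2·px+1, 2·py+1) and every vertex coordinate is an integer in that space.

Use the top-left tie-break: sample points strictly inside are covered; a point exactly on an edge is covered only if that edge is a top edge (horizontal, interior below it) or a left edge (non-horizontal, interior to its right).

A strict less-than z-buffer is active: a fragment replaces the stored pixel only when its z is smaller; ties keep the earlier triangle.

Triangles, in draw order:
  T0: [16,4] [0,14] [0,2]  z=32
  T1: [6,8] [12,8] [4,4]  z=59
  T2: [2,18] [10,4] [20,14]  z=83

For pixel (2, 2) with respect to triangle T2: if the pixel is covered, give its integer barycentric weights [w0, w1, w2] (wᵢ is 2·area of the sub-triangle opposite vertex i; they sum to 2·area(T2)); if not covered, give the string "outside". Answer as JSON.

T0:
  2·area = 192
  edge (16, 4)→(0, 14): d=(-16,10) right/bottom  bias=-1
  edge (0, 14)→(0, 2): d=(0,-12) top-left  bias=+0
  edge (0, 2)→(16, 4): d=(16,2) right/bottom  bias=-1
    (0,1)@(1, 3): e=[166,12,14] → X
    (1,1)@(3, 3): e=[146,36,10] → X
    (2,1)@(5, 3): e=[126,60,6] → X
    (3,1)@(7, 3): e=[106,84,2] → X
    (4,1)@(9, 3): e=[86,108,-2] → .
    (0,2)@(1, 5): e=[134,12,46] → X
    (4,2)@(9, 5): e=[54,108,30] → X
    (5,2)@(11, 5): e=[34,132,26] → X
    (6,2)@(13, 5): e=[14,156,22] → X
    (7,2)@(15, 5): e=[-6,180,18] → .
    (0,3)@(1, 7): e=[102,12,78] → X
    (6,3)@(13, 7): e=[-18,156,54] → .
  covered (24 px):
    . . . . . . . . . .
    X X X X . . . . . .
    X X X X X X X . . .
    X X X X X X . . . .
    X X X X . . . . . .
    X X . . . . . . . .
    X . . . . . . . . .
    . . . . . . . . . .
    . . . . . . . . . .
    . . . . . . . . . .
T1:
  2·area = 24  (B↔C swapped to make it positive)
  edge (6, 8)→(4, 4): d=(-2,-4) top-left  bias=+0
  edge (4, 4)→(12, 8): d=(8,4) right/bottom  bias=-1
  edge (12, 8)→(6, 8): d=(-6,0) right/bottom  bias=-1
    (2,2)@(5, 5): e=[2,4,18] → X
    (3,2)@(7, 5): e=[10,-4,18] → .
    (2,3)@(5, 7): e=[-2,20,6] → .
    (3,3)@(7, 7): e=[6,12,6] → X
    (4,3)@(9, 7): e=[14,4,6] → X
    (5,3)@(11, 7): e=[22,-4,6] → .
    (3,4)@(7, 9): e=[2,28,-6] → .
    (4,4)@(9, 9): e=[10,20,-6] → .
  covered (3 px):
    . . . . . . . . . .
    . . . . . . . . . .
    . . X . . . . . . .
    . . . X X . . . . .
    . . . . . . . . . .
    . . . . . . . . . .
    . . . . . . . . . .
    . . . . . . . . . .
    . . . . . . . . . .
    . . . . . . . . . .
T2:
  2·area = 220
  edge (2, 18)→(10, 4): d=(8,-14) top-left  bias=+0
  edge (10, 4)→(20, 14): d=(10,10) right/bottom  bias=-1
  edge (20, 14)→(2, 18): d=(-18,4) right/bottom  bias=-1
    (3,0)@(7, 1): e=[-66,0,286] → .  [on edge]
    (4,1)@(9, 3): e=[-22,0,242] → .  [on edge]
    (5,2)@(11, 5): e=[22,0,198] → .  [on edge]
    (4,3)@(9, 7): e=[10,40,170] → X
    (5,3)@(11, 7): e=[38,20,162] → X
    (6,3)@(13, 7): e=[66,0,154] → .  [on edge]
    (4,4)@(9, 9): e=[26,60,134] → X
    (6,4)@(13, 9): e=[82,20,118] → X
    (7,4)@(15, 9): e=[110,0,110] → .  [on edge]
    (3,5)@(7, 11): e=[14,100,106] → X
    (7,5)@(15, 11): e=[126,20,74] → X
    (8,5)@(17, 11): e=[154,0,66] → .  [on edge]
    (9,6)@(19, 13): e=[198,0,22] → .  [on edge]
  covered (25 px):
    . . . . . . . . . .
    . . . . . . . . . .
    . . . . . . . . . .
    . . . . X X . . . .
    . . . . X X X . . .
    . . . X X X X X . .
    . . X X X X X X X .
    . . X X X X X X . .
    . X X . . . . . . .
    . . . . . . . . . .

Answer: "outside"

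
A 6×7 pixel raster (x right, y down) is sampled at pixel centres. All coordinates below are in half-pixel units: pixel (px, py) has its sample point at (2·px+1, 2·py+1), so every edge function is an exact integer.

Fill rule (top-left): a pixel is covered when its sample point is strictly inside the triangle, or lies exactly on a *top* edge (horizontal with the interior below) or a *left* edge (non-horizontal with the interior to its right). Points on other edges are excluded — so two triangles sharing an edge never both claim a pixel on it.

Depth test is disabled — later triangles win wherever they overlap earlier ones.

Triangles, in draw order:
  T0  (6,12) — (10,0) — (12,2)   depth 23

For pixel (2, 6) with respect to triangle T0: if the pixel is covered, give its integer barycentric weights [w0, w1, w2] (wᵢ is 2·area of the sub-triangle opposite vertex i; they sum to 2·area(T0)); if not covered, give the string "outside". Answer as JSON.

T0:
  2·area = 32
  edge (6, 12)→(10, 0): d=(4,-12) top-left  bias=+0
  edge (10, 0)→(12, 2): d=(2,2) right/bottom  bias=-1
  edge (12, 2)→(6, 12): d=(-6,10) right/bottom  bias=-1
    (5,0)@(11, 1): e=[16,0,16] → .  [on edge]
    (4,1)@(9, 3): e=[0,8,24] → X  [on edge]
    (5,1)@(11, 3): e=[24,4,4] → X
    (4,2)@(9, 5): e=[8,12,12] → X
    (5,2)@(11, 5): e=[32,8,-8] → .
    (4,3)@(9, 7): e=[16,16,0] → .  [on edge]
    (3,4)@(7, 9): e=[0,24,8] → X  [on edge]
    (4,4)@(9, 9): e=[24,20,-12] → .
    (3,5)@(7, 11): e=[8,28,-4] → .
  covered (4 px):
    . . . . . .
    . . . . X X
    . . . . X .
    . . . . . .
    . . . X . .
    . . . . . .
    . . . . . .

Result: "outside"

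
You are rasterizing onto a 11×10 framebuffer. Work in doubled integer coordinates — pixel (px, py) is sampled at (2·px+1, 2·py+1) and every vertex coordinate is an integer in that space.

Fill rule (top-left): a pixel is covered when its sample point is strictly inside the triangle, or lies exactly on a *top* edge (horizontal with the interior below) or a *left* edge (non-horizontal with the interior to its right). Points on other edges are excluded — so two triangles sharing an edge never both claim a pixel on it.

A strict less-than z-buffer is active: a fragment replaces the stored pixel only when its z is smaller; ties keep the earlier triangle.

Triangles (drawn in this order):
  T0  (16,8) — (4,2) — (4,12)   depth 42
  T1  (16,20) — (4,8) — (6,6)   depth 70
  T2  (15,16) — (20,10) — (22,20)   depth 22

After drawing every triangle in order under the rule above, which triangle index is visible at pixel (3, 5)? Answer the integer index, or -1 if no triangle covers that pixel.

T0:
  2·area = 120  (B↔C swapped to make it positive)
  edge (16, 8)→(4, 12): d=(-12,4) right/bottom  bias=-1
  edge (4, 12)→(4, 2): d=(0,-10) top-left  bias=+0
  edge (4, 2)→(16, 8): d=(12,6) right/bottom  bias=-1
    (2,1)@(5, 3): e=[104,10,6] → █
    (3,1)@(7, 3): e=[96,30,-6] → ·
    (2,2)@(5, 5): e=[80,10,30] → █
    (3,2)@(7, 5): e=[72,30,18] → █
    (4,2)@(9, 5): e=[64,50,6] → █
    (5,2)@(11, 5): e=[56,70,-6] → ·
    (2,3)@(5, 7): e=[56,10,54] → █
    (5,3)@(11, 7): e=[32,70,18] → █
    (6,3)@(13, 7): e=[24,90,6] → █
    (7,3)@(15, 7): e=[16,110,-6] → ·
    (9,3)@(19, 7): e=[0,150,-30] → ·  [on edge]
    (2,4)@(5, 9): e=[32,10,78] → █
    (6,4)@(13, 9): e=[0,90,30] → ·  [on edge]
    (3,5)@(7, 11): e=[0,30,90] → ·  [on edge]
    (0,6)@(1, 13): e=[0,-30,150] → ·  [on edge]
  covered (14 px):
    · · · · · · · · · · ·
    · · █ · · · · · · · ·
    · · █ █ █ · · · · · ·
    · · █ █ █ █ █ · · · ·
    · · █ █ █ █ · · · · ·
    · · █ · · · · · · · ·
    · · · · · · · · · · ·
    · · · · · · · · · · ·
    · · · · · · · · · · ·
    · · · · · · · · · · ·
T1:
  2·area = 48
  edge (16, 20)→(4, 8): d=(-12,-12) top-left  bias=+0
  edge (4, 8)→(6, 6): d=(2,-2) top-left  bias=+0
  edge (6, 6)→(16, 20): d=(10,14) right/bottom  bias=-1
    (5,0)@(11, 1): e=[168,0,-120] → ·  [on edge]
    (4,1)@(9, 3): e=[120,0,-72] → ·  [on edge]
    (0,2)@(1, 5): e=[0,-12,60] → ·  [on edge]
    (3,2)@(7, 5): e=[72,0,-24] → ·  [on edge]
    (1,3)@(3, 7): e=[0,-4,52] → ·  [on edge]
    (2,3)@(5, 7): e=[24,0,24] → █  [on edge]
    (3,3)@(7, 7): e=[48,4,-4] → ·
    (1,4)@(3, 9): e=[-24,0,72] → ·  [on edge]
    (2,4)@(5, 9): e=[0,4,44] → █  [on edge]
    (3,4)@(7, 9): e=[24,8,16] → █
    (4,4)@(9, 9): e=[48,12,-12] → ·
    (0,5)@(1, 11): e=[-72,0,120] → ·  [on edge]
    (3,5)@(7, 11): e=[0,12,36] → █  [on edge]
    (4,6)@(9, 13): e=[0,20,28] → █  [on edge]
    (5,6)@(11, 13): e=[24,24,0] → ·  [on edge]
    (5,7)@(11, 15): e=[0,28,20] → █  [on edge]
    (6,8)@(13, 17): e=[0,36,12] → █  [on edge]
    (7,9)@(15, 19): e=[0,44,4] → █  [on edge]
  covered (9 px):
    · · · · · · · · · · ·
    · · · · · · · · · · ·
    · · · · · · · · · · ·
    · · █ · · · · · · · ·
    · · █ █ · · · · · · ·
    · · · █ █ · · · · · ·
    · · · · █ · · · · · ·
    · · · · · █ · · · · ·
    · · · · · · █ · · · ·
    · · · · · · · █ · · ·
T2:
  2·area = 62
  edge (15, 16)→(20, 10): d=(5,-6) top-left  bias=+0
  edge (20, 10)→(22, 20): d=(2,10) right/bottom  bias=-1
  edge (22, 20)→(15, 16): d=(-7,-4) top-left  bias=+0
    (9,2)@(19, 5): e=[-31,0,93] → ·  [on edge]
    (9,6)@(19, 13): e=[9,16,37] → █
    (10,6)@(21, 13): e=[21,-4,45] → ·
    (8,7)@(17, 15): e=[7,40,15] → █
    (10,7)@(21, 15): e=[31,0,31] → ·  [on edge]
    (8,8)@(17, 17): e=[17,44,1] → █
    (10,8)@(21, 17): e=[41,4,17] → █
    (8,9)@(17, 19): e=[27,48,-13] → ·
    (9,9)@(19, 19): e=[39,28,-5] → ·
    (10,9)@(21, 19): e=[51,8,3] → █
  covered (7 px):
    · · · · · · · · · · ·
    · · · · · · · · · · ·
    · · · · · · · · · · ·
    · · · · · · · · · · ·
    · · · · · · · · · · ·
    · · · · · · · · · · ·
    · · · · · · · · · █ ·
    · · · · · · · · █ █ ·
    · · · · · · · · █ █ █
    · · · · · · · · · · █

Z-buffer (winner per pixel, '.' = empty):
  . . . . . . . . . . .
  . . 0 . . . . . . . .
  . . 0 0 0 . . . . . .
  . . 0 0 0 0 0 . . . .
  . . 0 0 0 0 . . . . .
  . . 0 1 1 . . . . . .
  . . . . 1 . . . . 2 .
  . . . . . 1 . . 2 2 .
  . . . . . . 1 . 2 2 2
  . . . . . . . 1 . . 2

Answer: 1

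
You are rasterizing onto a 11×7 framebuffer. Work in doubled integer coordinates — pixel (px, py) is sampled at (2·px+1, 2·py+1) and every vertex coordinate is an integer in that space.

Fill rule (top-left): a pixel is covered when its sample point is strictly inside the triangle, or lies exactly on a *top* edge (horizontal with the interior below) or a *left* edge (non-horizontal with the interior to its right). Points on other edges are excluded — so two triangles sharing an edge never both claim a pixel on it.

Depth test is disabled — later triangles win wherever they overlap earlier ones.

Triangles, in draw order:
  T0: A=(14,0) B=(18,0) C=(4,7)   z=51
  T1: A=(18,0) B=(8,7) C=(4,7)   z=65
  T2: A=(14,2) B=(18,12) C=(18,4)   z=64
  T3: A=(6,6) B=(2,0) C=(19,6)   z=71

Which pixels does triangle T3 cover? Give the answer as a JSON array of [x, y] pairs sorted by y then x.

T0:
  2·area = 28
  edge (14, 0)→(18, 0): d=(4,0) top-left  bias=+0
  edge (18, 0)→(4, 7): d=(-14,7) right/bottom  bias=-1
  edge (4, 7)→(14, 0): d=(10,-7) top-left  bias=+0
    (6,0)@(13, 1): e=[4,21,3] → #
    (7,0)@(15, 1): e=[4,7,17] → #
    (8,0)@(17, 1): e=[4,-7,31] → ·
    (5,1)@(11, 3): e=[12,7,9] → #
    (6,1)@(13, 3): e=[12,-7,23] → ·
    (7,1)@(15, 3): e=[12,-21,37] → ·
    (3,2)@(7, 5): e=[20,7,1] → #
    (4,2)@(9, 5): e=[20,-7,15] → ·
    (5,2)@(11, 5): e=[20,-21,29] → ·
    (3,3)@(7, 7): e=[28,-21,21] → ·
  covered (4 px):
    · · · · · · # # · · ·
    · · · · · # · · · · ·
    · · · # · · · · · · ·
    · · · · · · · · · · ·
    · · · · · · · · · · ·
    · · · · · · · · · · ·
    · · · · · · · · · · ·
T1:
  2·area = 28
  edge (18, 0)→(8, 7): d=(-10,7) right/bottom  bias=-1
  edge (8, 7)→(4, 7): d=(-4,0) right/bottom  bias=-1
  edge (4, 7)→(18, 0): d=(14,-7) top-left  bias=+0
    (6,1)@(13, 3): e=[5,16,7] → #
    (7,1)@(15, 3): e=[-9,16,21] → ·
    (4,2)@(9, 5): e=[13,8,7] → #
    (5,2)@(11, 5): e=[-1,8,21] → ·
    (6,2)@(13, 5): e=[-15,8,35] → ·
    (0,3)@(1, 7): e=[49,0,-21] → ·  [on edge]
    (1,3)@(3, 7): e=[35,0,-7] → ·  [on edge]
    (2,3)@(5, 7): e=[21,0,7] → ·  [on edge]
    (3,3)@(7, 7): e=[7,0,21] → ·  [on edge]
    (4,3)@(9, 7): e=[-7,0,35] → ·  [on edge]
    (5,3)@(11, 7): e=[-21,0,49] → ·  [on edge]
    (6,3)@(13, 7): e=[-35,0,63] → ·  [on edge]
    (7,3)@(15, 7): e=[-49,0,77] → ·  [on edge]
    (8,3)@(17, 7): e=[-63,0,91] → ·  [on edge]
    (9,3)@(19, 7): e=[-77,0,105] → ·  [on edge]
    (10,3)@(21, 7): e=[-91,0,119] → ·  [on edge]
  covered (2 px):
    · · · · · · · · · · ·
    · · · · · · # · · · ·
    · · · · # · · · · · ·
    · · · · · · · · · · ·
    · · · · · · · · · · ·
    · · · · · · · · · · ·
    · · · · · · · · · · ·
T2:
  2·area = 32  (B↔C swapped to make it positive)
  edge (14, 2)→(18, 4): d=(4,2) right/bottom  bias=-1
  edge (18, 4)→(18, 12): d=(0,8) right/bottom  bias=-1
  edge (18, 12)→(14, 2): d=(-4,-10) top-left  bias=+0
    (7,1)@(15, 3): e=[2,24,6] → #
    (8,1)@(17, 3): e=[-2,8,26] → ·
    (7,2)@(15, 5): e=[10,24,-2] → ·
    (8,2)@(17, 5): e=[6,8,18] → #
    (9,2)@(19, 5): e=[2,-8,38] → ·
    (8,3)@(17, 7): e=[14,8,10] → #
    (9,3)@(19, 7): e=[10,-8,30] → ·
    (8,4)@(17, 9): e=[22,8,2] → #
    (9,4)@(19, 9): e=[18,-8,22] → ·
    (8,5)@(17, 11): e=[30,8,-6] → ·
  covered (4 px):
    · · · · · · · · · · ·
    · · · · · · · # · · ·
    · · · · · · · · # · ·
    · · · · · · · · # · ·
    · · · · · · · · # · ·
    · · · · · · · · · · ·
    · · · · · · · · · · ·
T3:
  2·area = 78
  edge (6, 6)→(2, 0): d=(-4,-6) top-left  bias=+0
  edge (2, 0)→(19, 6): d=(17,6) right/bottom  bias=-1
  edge (19, 6)→(6, 6): d=(-13,0) right/bottom  bias=-1
    (1,0)@(3, 1): e=[2,11,65] → #
    (2,0)@(5, 1): e=[14,-1,65] → ·
    (1,1)@(3, 3): e=[-6,45,39] → ·
    (2,1)@(5, 3): e=[6,33,39] → #
    (3,1)@(7, 3): e=[18,21,39] → #
    (4,1)@(9, 3): e=[30,9,39] → #
    (5,1)@(11, 3): e=[42,-3,39] → ·
    (2,2)@(5, 5): e=[-2,67,13] → ·
    (3,2)@(7, 5): e=[10,55,13] → #
    (5,2)@(11, 5): e=[34,31,13] → #
    (6,2)@(13, 5): e=[46,19,13] → #
    (7,2)@(15, 5): e=[58,7,13] → #
  covered (9 px):
    · # · · · · · · · · ·
    · · # # # · · · · · ·
    · · · # # # # # · · ·
    · · · · · · · · · · ·
    · · · · · · · · · · ·
    · · · · · · · · · · ·
    · · · · · · · · · · ·

Final: [[1,0],[2,1],[3,1],[4,1],[3,2],[4,2],[5,2],[6,2],[7,2]]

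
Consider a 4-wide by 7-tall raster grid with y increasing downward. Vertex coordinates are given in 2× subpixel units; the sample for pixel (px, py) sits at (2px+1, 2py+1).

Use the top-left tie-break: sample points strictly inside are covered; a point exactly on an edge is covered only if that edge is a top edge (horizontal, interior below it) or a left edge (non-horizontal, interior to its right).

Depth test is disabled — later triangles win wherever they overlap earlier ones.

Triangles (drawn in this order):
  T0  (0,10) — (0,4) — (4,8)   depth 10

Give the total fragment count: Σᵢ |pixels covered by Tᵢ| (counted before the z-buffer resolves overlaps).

T0:
  2·area = 24
  edge (0, 10)→(0, 4): d=(0,-6) top-left  bias=+0
  edge (0, 4)→(4, 8): d=(4,4) right/bottom  bias=-1
  edge (4, 8)→(0, 10): d=(-4,2) right/bottom  bias=-1
    (0,2)@(1, 5): e=[6,0,18] → ·  [on edge]
    (0,3)@(1, 7): e=[6,8,10] → #
    (1,3)@(3, 7): e=[18,0,6] → ·  [on edge]
    (0,4)@(1, 9): e=[6,16,2] → #
    (1,4)@(3, 9): e=[18,8,-2] → ·
    (2,4)@(5, 9): e=[30,0,-6] → ·  [on edge]
    (0,5)@(1, 11): e=[6,24,-6] → ·
    (3,5)@(7, 11): e=[42,0,-18] → ·  [on edge]
  covered (2 px):
    · · · ·
    · · · ·
    · · · ·
    # · · ·
    # · · ·
    · · · ·
    · · · ·

Result: 2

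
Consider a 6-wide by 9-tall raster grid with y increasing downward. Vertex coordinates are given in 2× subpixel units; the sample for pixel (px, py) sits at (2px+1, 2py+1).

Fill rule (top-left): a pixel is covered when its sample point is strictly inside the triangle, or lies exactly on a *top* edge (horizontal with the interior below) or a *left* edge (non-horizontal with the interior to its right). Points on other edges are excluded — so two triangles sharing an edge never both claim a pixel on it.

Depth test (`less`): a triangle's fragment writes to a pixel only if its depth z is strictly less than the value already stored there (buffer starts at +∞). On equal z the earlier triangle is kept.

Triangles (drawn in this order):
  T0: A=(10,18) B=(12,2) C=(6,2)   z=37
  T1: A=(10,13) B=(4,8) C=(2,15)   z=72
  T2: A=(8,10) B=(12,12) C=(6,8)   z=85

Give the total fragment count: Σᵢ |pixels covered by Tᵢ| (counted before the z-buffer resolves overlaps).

T0:
  2·area = 96  (B↔C swapped to make it positive)
  edge (10, 18)→(6, 2): d=(-4,-16) top-left  bias=+0
  edge (6, 2)→(12, 2): d=(6,0) top-left  bias=+0
  edge (12, 2)→(10, 18): d=(-2,16) right/bottom  bias=-1
    (3,1)@(7, 3): e=[12,6,78] → X
    (4,1)@(9, 3): e=[44,6,46] → X
    (5,1)@(11, 3): e=[76,6,14] → X
    (3,2)@(7, 5): e=[4,18,74] → X
    (3,3)@(7, 7): e=[-4,30,70] → .
    (4,3)@(9, 7): e=[28,30,38] → X
    (4,4)@(9, 9): e=[20,42,34] → X
    (4,5)@(9, 11): e=[12,54,30] → X
    (5,5)@(11, 11): e=[44,54,-2] → .
    (4,6)@(9, 13): e=[4,66,26] → X
    (5,6)@(11, 13): e=[36,66,-6] → .
    (4,7)@(9, 15): e=[-4,78,22] → .
  covered (12 px):
    . . . . . .
    . . . X X X
    . . . X X X
    . . . . X X
    . . . . X X
    . . . . X .
    . . . . X .
    . . . . . .
    . . . . . .
T1:
  2·area = 52  (B↔C swapped to make it positive)
  edge (10, 13)→(2, 15): d=(-8,2) right/bottom  bias=-1
  edge (2, 15)→(4, 8): d=(2,-7) top-left  bias=+0
  edge (4, 8)→(10, 13): d=(6,5) right/bottom  bias=-1
    (2,4)@(5, 9): e=[42,9,1] → X
    (3,4)@(7, 9): e=[38,23,-9] → .
    (2,5)@(5, 11): e=[26,13,13] → X
    (3,5)@(7, 11): e=[22,27,3] → X
    (4,5)@(9, 11): e=[18,41,-7] → .
    (1,6)@(3, 13): e=[14,3,35] → X
    (4,6)@(9, 13): e=[2,45,5] → X
    (5,6)@(11, 13): e=[-2,59,-5] → .
    (1,7)@(3, 15): e=[-2,7,47] → .
    (2,7)@(5, 15): e=[-6,21,37] → .
    (3,7)@(7, 15): e=[-10,35,27] → .
    (4,7)@(9, 15): e=[-14,49,17] → .
  covered (7 px):
    . . . . . .
    . . . . . .
    . . . . . .
    . . . . . .
    . . X . . .
    . . X X . .
    . X X X X .
    . . . . . .
    . . . . . .
T2:
  2·area = 4  (B↔C swapped to make it positive)
  edge (8, 10)→(6, 8): d=(-2,-2) top-left  bias=+0
  edge (6, 8)→(12, 12): d=(6,4) right/bottom  bias=-1
  edge (12, 12)→(8, 10): d=(-4,-2) top-left  bias=+0
    (0,1)@(1, 3): e=[0,-10,14] → .  [on edge]
    (1,2)@(3, 5): e=[0,-6,10] → .  [on edge]
    (2,3)@(5, 7): e=[0,-2,6] → .  [on edge]
    (3,4)@(7, 9): e=[0,2,2] → X  [on edge]
    (4,4)@(9, 9): e=[4,-6,6] → .
    (3,5)@(7, 11): e=[-4,14,-6] → .
    (4,5)@(9, 11): e=[0,6,-2] → .  [on edge]
    (5,6)@(11, 13): e=[0,10,-6] → .  [on edge]
  covered (1 px):
    . . . . . .
    . . . . . .
    . . . . . .
    . . . . . .
    . . . X . .
    . . . . . .
    . . . . . .
    . . . . . .
    . . . . . .

Answer: 20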